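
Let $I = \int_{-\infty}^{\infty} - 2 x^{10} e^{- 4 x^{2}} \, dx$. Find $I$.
$- \frac{945 \sqrt{\pi}}{32768}$

Consider the simpler parametrised integral
$$J(a) = \int_{-\infty}^{\infty} - 2 e^{- a x^{2}} \, dx = - \frac{2 \sqrt{\pi}}{\sqrt{a}}.$$

Differentiating under the integral sign brings down a factor of $(-x^2)$:
$$\frac{dJ}{da} = \int_{-\infty}^{\infty} 2 x^{2} e^{- a x^{2}} \, dx = \frac{\sqrt{\pi}}{a^{\frac{3}{2}}}.$$

Repeating $5$ times in total — each differentiation brings down another $(-x^2)$ — gives
$$\frac{d^{5}J}{da^{5}} = \int_{-\infty}^{\infty} 2 x^{10} e^{- a x^{2}} \, dx = \frac{945 \sqrt{\pi}}{16 a^{\frac{11}{2}}},$$
and the integrand here is $(-1)^{5}$ times the target integrand, so $I = (-1)^{5}\,\frac{d^{5}J}{da^{5}} = - \frac{945 \sqrt{\pi}}{16 a^{\frac{11}{2}}}$.

Setting $a = 4$:
$$I = - \frac{945 \sqrt{\pi}}{32768}.$$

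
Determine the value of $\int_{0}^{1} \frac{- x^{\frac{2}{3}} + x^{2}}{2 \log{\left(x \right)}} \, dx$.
$- \frac{\log{\left(5 \right)}}{2} + \log{\left(3 \right)}$

Introduce a parameter $a$ in the exponent: let $I(a) = \int_{0}^{1} \frac{x^{2} - x^{a}}{2 \log{\left(x \right)}} \, dx$.

Since $\dfrac{\partial}{\partial a}\,x^{a} = x^{a} \ln x$, the $\ln x$ in the denominator cancels and
$$\frac{dI}{da} = \int_{0}^{1} - \frac{1}{2} x^{a} \, dx = - \frac{1}{2} \left[\frac{x^{a+1}}{a+1}\right]_0^1 = - \frac{1}{2 a + 2}.$$

Integrating with respect to $a$ gives $I(a) = - \frac{\log{\left(a + 1 \right)}}{2} + \frac{\log{\left(3 \right)}}{2} + C$.

At $a = 2$ the integrand is identically $0$, so $I(2) = 0$. The closed form gives $0$, hence $C = 0$.

Setting $a = \frac{2}{3}$:
$$I = - \frac{\log{\left(5 \right)}}{2} + \log{\left(3 \right)}.$$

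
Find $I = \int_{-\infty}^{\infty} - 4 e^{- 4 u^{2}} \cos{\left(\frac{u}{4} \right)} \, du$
$- \frac{2 \sqrt{\pi}}{e^{\frac{1}{256}}}$

Let $b$ denote the cosine frequency and define $I(b) = \int_{-\infty}^{\infty} - 4 e^{- 4 u^{2}} \cos{\left(b u \right)} \, du$.

Differentiating under the integral sign,
$$I'(b) = \int_{-\infty}^{\infty} 4 u e^{- 4 u^{2}} \sin{\left(b u \right)} \, du.$$

Integrate $\int_{-\infty}^{\infty} u \sin(b u)\, e^{- 4 u^{2}}\, du$ by parts with $w = \sin(b u)$ and $dv = u\, e^{- 4 u^{2}}\, du$, giving $v = - \frac{e^{- 4 u^{2}}}{8}$. The boundary term vanishes and
$$\int_{-\infty}^{\infty} u \sin(b u)\, e^{- 4 u^{2}}\, du = \frac{b}{8} \int_{-\infty}^{\infty} \cos(b u)\, e^{- 4 u^{2}}\, du,$$
so $I'(b) = - \frac{b}{8}\, I(b)$.

This is a separable first-order ODE; solving with the initial condition $I(0) = \int_{-\infty}^{\infty} - 4 e^{- 4 u^{2}}\,du = - 2 \sqrt{\pi}$ gives
$$I(b) = - 2 \sqrt{\pi} e^{- \frac{b^{2}}{16}}.$$

Setting $b = \frac{1}{4}$:
$$I = - \frac{2 \sqrt{\pi}}{e^{\frac{1}{256}}}.$$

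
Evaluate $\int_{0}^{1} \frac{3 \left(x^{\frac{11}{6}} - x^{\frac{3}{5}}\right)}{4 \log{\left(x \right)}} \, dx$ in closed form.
$\log{\left(\frac{\sqrt[4]{3} \cdot 85^{\frac{3}{4}}}{24} \right)}$

Replace the exponent $\frac{3}{5}$ by a parameter $a$: let $I(a) = \int_{0}^{1} \frac{3 \left(x^{\frac{11}{6}} - x^{a}\right)}{4 \log{\left(x \right)}} \, dx$.

Since $\dfrac{\partial}{\partial a}\,x^{a} = x^{a} \ln x$, the $\ln x$ in the denominator cancels and
$$\frac{dI}{da} = \int_{0}^{1} - \frac{3}{4} x^{a} \, dx = - \frac{3}{4} \left[\frac{x^{a+1}}{a+1}\right]_0^1 = - \frac{3}{4 a + 4}.$$

Integrating with respect to $a$ gives $I(a) = - \frac{3 \log{\left(a + 1 \right)}}{4} - \frac{3 \log{\left(6 \right)}}{4} + \frac{3 \log{\left(17 \right)}}{4} + C$.

At $a = \frac{11}{6}$ the integrand is identically $0$, so $I(\frac{11}{6}) = 0$. The closed form gives $0$, hence $C = 0$.

Setting $a = \frac{3}{5}$:
$$I = \log{\left(\frac{\sqrt[4]{3} \cdot 85^{\frac{3}{4}}}{24} \right)}.$$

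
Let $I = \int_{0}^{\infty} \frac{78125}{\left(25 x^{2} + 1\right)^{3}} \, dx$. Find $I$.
$\frac{46875 \pi}{16}$

Recall the elementary integral
$$J(a) = \int_{0}^{\infty} \frac{5}{a^{2} + x^{2}} \, dx = \frac{5 \pi}{2 a}.$$

Differentiating under the integral sign with respect to $a$,
$$\frac{dJ}{da} = \int_{0}^{\infty} - \frac{10 a}{\left(a^{2} + x^{2}\right)^{2}} \, dx = - \frac{5 \pi}{2 a^{2}},$$
so $\int_{0}^{\infty} \frac{5}{\left(a^{2} + x^{2}\right)^{2}} \, dx = \frac{5 \pi}{4 a^{3}}$.

Repeating — each differentiation of $1/(x^2+a^2)^j$ produces $-2ja/(x^2+a^2)^{j+1}$ — and dividing through by $-2ja$ at each step yields, after $2$ differentiations in total,
$$\int_{0}^{\infty} \frac{5}{\left(a^{2} + x^{2}\right)^{3}} \, dx = \frac{15 \pi}{16 a^{5}}.$$

Setting $a = \frac{1}{5}$:
$$I = \frac{46875 \pi}{16}.$$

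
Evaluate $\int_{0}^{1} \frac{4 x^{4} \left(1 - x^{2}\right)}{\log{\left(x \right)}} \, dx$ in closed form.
$\log{\left(\frac{625}{2401} \right)}$

Introduce a parameter $a$ in the exponent: let $I(a) = \int_{0}^{1} \frac{4 \left(- x^{6} + x^{a}\right)}{\log{\left(x \right)}} \, dx$.

Since $\dfrac{\partial}{\partial a}\,x^{a} = x^{a} \ln x$, the $\ln x$ in the denominator cancels and
$$\frac{dI}{da} = \int_{0}^{1} 4 x^{a} \, dx = 4 \left[\frac{x^{a+1}}{a+1}\right]_0^1 = \frac{4}{a + 1}.$$

Integrating with respect to $a$ gives $I(a) = \log{\left(\frac{\left(a + 1\right)^{4}}{2401} \right)} + C$.

At $a = 6$ the integrand is identically $0$, so $I(6) = 0$. The closed form gives $0$, hence $C = 0$.

Setting $a = 4$:
$$I = \log{\left(\frac{625}{2401} \right)}.$$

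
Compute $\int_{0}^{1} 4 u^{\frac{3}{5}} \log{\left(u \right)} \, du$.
$- \frac{25}{16}$

Start from the elementary integral
$$J(a) = \int_{0}^{1} 4 u^{a} \, du = \frac{4}{a + 1}.$$

Differentiating under the integral sign brings down a factor of $\ln u$:
$$\frac{dJ}{da} = \int_{0}^{1} 4 u^{a} \log{\left(u \right)} \, du = - \frac{4}{\left(a + 1\right)^{2}}.$$

The integral on the left is $I$, so $I = - \frac{4}{\left(a + 1\right)^{2}}$.

Setting $a = \frac{3}{5}$:
$$I = - \frac{25}{16}.$$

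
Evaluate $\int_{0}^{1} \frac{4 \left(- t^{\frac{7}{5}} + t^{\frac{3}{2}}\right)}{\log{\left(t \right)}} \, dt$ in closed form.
$\log{\left(\frac{390625}{331776} \right)}$

Consider the one-parameter family: let $I(a) = \int_{0}^{1} \frac{4 \left(- t^{\frac{7}{5}} + t^{a}\right)}{\log{\left(t \right)}} \, dt$.

Since $\dfrac{\partial}{\partial a}\,t^{a} = t^{a} \ln t$, the $\ln t$ in the denominator cancels and
$$\frac{dI}{da} = \int_{0}^{1} 4 t^{a} \, dt = 4 \left[\frac{t^{a+1}}{a+1}\right]_0^1 = \frac{4}{a + 1}.$$

Integrating with respect to $a$ gives $I(a) = \log{\left(\frac{625 \left(a + 1\right)^{4}}{20736} \right)} + C$.

At $a = \frac{7}{5}$ the integrand is identically $0$, so $I(\frac{7}{5}) = 0$. The closed form gives $0$, hence $C = 0$.

Setting $a = \frac{3}{2}$:
$$I = \log{\left(\frac{390625}{331776} \right)}.$$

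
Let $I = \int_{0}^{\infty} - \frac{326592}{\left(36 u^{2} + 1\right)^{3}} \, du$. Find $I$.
$- 10206 \pi$

Begin with the known result
$$J(a) = \int_{0}^{\infty} - \frac{7}{a^{2} + u^{2}} \, du = - \frac{7 \pi}{2 a}.$$

Differentiating under the integral sign with respect to $a$,
$$\frac{dJ}{da} = \int_{0}^{\infty} \frac{14 a}{\left(a^{2} + u^{2}\right)^{2}} \, du = \frac{7 \pi}{2 a^{2}},$$
so $\int_{0}^{\infty} - \frac{7}{\left(a^{2} + u^{2}\right)^{2}} \, du = - \frac{7 \pi}{4 a^{3}}$.

Repeating — each differentiation of $1/(u^2+a^2)^j$ produces $-2ja/(u^2+a^2)^{j+1}$ — and dividing through by $-2ja$ at each step yields, after $2$ differentiations in total,
$$\int_{0}^{\infty} - \frac{7}{\left(a^{2} + u^{2}\right)^{3}} \, du = - \frac{21 \pi}{16 a^{5}}.$$

Setting $a = \frac{1}{6}$:
$$I = - 10206 \pi.$$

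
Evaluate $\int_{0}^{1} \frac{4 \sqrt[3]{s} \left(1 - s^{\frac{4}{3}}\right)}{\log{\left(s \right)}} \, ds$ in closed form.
$- \log{\left(16 \right)}$

Consider the one-parameter family: let $I(a) = \int_{0}^{1} \frac{4 \left(\sqrt[3]{s} - s^{a}\right)}{\log{\left(s \right)}} \, ds$.

Since $\dfrac{\partial}{\partial a}\,s^{a} = s^{a} \ln s$, the $\ln s$ in the denominator cancels and
$$\frac{dI}{da} = \int_{0}^{1} -4 s^{a} \, ds = -4 \left[\frac{s^{a+1}}{a+1}\right]_0^1 = - \frac{4}{a + 1}.$$

Integrating with respect to $a$ gives $I(a) = - \log{\left(\frac{81 \left(a + 1\right)^{4}}{256} \right)} + C$.

At $a = \frac{1}{3}$ the integrand is identically $0$, so $I(\frac{1}{3}) = 0$. The closed form gives $0$, hence $C = 0$.

Setting $a = \frac{5}{3}$:
$$I = - \log{\left(16 \right)}.$$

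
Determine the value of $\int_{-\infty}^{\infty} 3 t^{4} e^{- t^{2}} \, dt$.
$\frac{9 \sqrt{\pi}}{4}$

Start from the elementary integral
$$J(a) = \int_{-\infty}^{\infty} 3 e^{- a t^{2}} \, dt = \frac{3 \sqrt{\pi}}{\sqrt{a}}.$$

Differentiating under the integral sign brings down a factor of $(-t^2)$:
$$\frac{dJ}{da} = \int_{-\infty}^{\infty} - 3 t^{2} e^{- a t^{2}} \, dt = - \frac{3 \sqrt{\pi}}{2 a^{\frac{3}{2}}}.$$

Repeating twice in total — each differentiation brings down another $(-t^2)$ — gives
$$\frac{d^{2}J}{da^{2}} = \int_{-\infty}^{\infty} 3 t^{4} e^{- a t^{2}} \, dt = \frac{9 \sqrt{\pi}}{4 a^{\frac{5}{2}}},$$
and the integrand here is exactly the target integrand, so $I = \frac{9 \sqrt{\pi}}{4 a^{\frac{5}{2}}}$.

Setting $a = 1$:
$$I = \frac{9 \sqrt{\pi}}{4}.$$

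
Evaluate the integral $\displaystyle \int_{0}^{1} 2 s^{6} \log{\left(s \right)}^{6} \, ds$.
$\frac{1440}{823543}$

Consider the simpler parametrised integral
$$J(a) = \int_{0}^{1} 2 s^{a} \, ds = \frac{2}{a + 1}.$$

Differentiating under the integral sign brings down a factor of $\ln s$:
$$\frac{dJ}{da} = \int_{0}^{1} 2 s^{a} \log{\left(s \right)} \, ds = - \frac{2}{\left(a + 1\right)^{2}}.$$

Repeating $6$ times in total — each differentiation brings down another $\ln s$ — gives
$$\frac{d^{6}J}{da^{6}} = \int_{0}^{1} 2 s^{a} \log{\left(s \right)}^{6} \, ds = \frac{1440}{\left(a + 1\right)^{7}},$$
and the integrand here is exactly the target integrand, so $I = \frac{1440}{\left(a + 1\right)^{7}}$.

Setting $a = 6$:
$$I = \frac{1440}{823543}.$$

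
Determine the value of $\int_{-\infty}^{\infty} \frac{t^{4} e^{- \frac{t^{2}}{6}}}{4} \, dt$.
$\frac{27 \sqrt{6} \sqrt{\pi}}{4}$

Begin with the known integral
$$J(a) = \int_{-\infty}^{\infty} \frac{e^{- a t^{2}}}{4} \, dt = \frac{\sqrt{\pi}}{4 \sqrt{a}}.$$

Differentiating under the integral sign brings down a factor of $(-t^2)$:
$$\frac{dJ}{da} = \int_{-\infty}^{\infty} - \frac{t^{2} e^{- a t^{2}}}{4} \, dt = - \frac{\sqrt{\pi}}{8 a^{\frac{3}{2}}}.$$

Repeating twice in total — each differentiation brings down another $(-t^2)$ — gives
$$\frac{d^{2}J}{da^{2}} = \int_{-\infty}^{\infty} \frac{t^{4} e^{- a t^{2}}}{4} \, dt = \frac{3 \sqrt{\pi}}{16 a^{\frac{5}{2}}},$$
and the integrand here is exactly the target integrand, so $I = \frac{3 \sqrt{\pi}}{16 a^{\frac{5}{2}}}$.

Setting $a = \frac{1}{6}$:
$$I = \frac{27 \sqrt{6} \sqrt{\pi}}{4}.$$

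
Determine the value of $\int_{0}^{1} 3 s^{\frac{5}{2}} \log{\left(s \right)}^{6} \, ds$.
$\frac{276480}{823543}$

Consider the simpler parametrised integral
$$J(a) = \int_{0}^{1} 3 s^{a} \, ds = \frac{3}{a + 1}.$$

Differentiating under the integral sign brings down a factor of $\ln s$:
$$\frac{dJ}{da} = \int_{0}^{1} 3 s^{a} \log{\left(s \right)} \, ds = - \frac{3}{\left(a + 1\right)^{2}}.$$

Repeating $6$ times in total — each differentiation brings down another $\ln s$ — gives
$$\frac{d^{6}J}{da^{6}} = \int_{0}^{1} 3 s^{a} \log{\left(s \right)}^{6} \, ds = \frac{2160}{\left(a + 1\right)^{7}},$$
and the integrand here is exactly the target integrand, so $I = \frac{2160}{\left(a + 1\right)^{7}}$.

Setting $a = \frac{5}{2}$:
$$I = \frac{276480}{823543}.$$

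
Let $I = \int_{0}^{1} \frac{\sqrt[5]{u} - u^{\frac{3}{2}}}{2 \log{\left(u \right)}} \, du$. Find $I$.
$\log{\left(\frac{2 \sqrt{3}}{5} \right)}$

Replace the exponent $\frac{1}{5}$ by a parameter $a$: let $I(a) = \int_{0}^{1} \frac{- u^{\frac{3}{2}} + u^{a}}{2 \log{\left(u \right)}} \, du$.

Since $\dfrac{\partial}{\partial a}\,u^{a} = u^{a} \ln u$, the $\ln u$ in the denominator cancels and
$$\frac{dI}{da} = \int_{0}^{1} \frac{1}{2} u^{a} \, du = \frac{1}{2} \left[\frac{u^{a+1}}{a+1}\right]_0^1 = \frac{1}{2 \left(a + 1\right)}.$$

Integrating with respect to $a$ gives $I(a) = \log{\left(\frac{\sqrt{10} \sqrt{a + 1}}{5} \right)} + C$.

At $a = \frac{3}{2}$ the integrand is identically $0$, so $I(\frac{3}{2}) = 0$. The closed form gives $0$, hence $C = 0$.

Setting $a = \frac{1}{5}$:
$$I = \log{\left(\frac{2 \sqrt{3}}{5} \right)}.$$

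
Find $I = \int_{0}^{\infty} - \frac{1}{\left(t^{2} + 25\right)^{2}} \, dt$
$- \frac{\pi}{500}$

Recall the elementary integral
$$J(a) = \int_{0}^{\infty} - \frac{1}{a^{2} + t^{2}} \, dt = - \frac{\pi}{2 a}.$$

Differentiating under the integral sign with respect to $a$,
$$\frac{dJ}{da} = \int_{0}^{\infty} \frac{2 a}{\left(a^{2} + t^{2}\right)^{2}} \, dt = \frac{\pi}{2 a^{2}},$$
so $\int_{0}^{\infty} - \frac{1}{\left(a^{2} + t^{2}\right)^{2}} \, dt = - \frac{\pi}{4 a^{3}}$.

Setting $a = 5$:
$$I = - \frac{\pi}{500}.$$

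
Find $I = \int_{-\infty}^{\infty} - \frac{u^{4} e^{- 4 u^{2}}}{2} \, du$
$- \frac{3 \sqrt{\pi}}{256}$

Begin with the known integral
$$J(a) = \int_{-\infty}^{\infty} - \frac{e^{- a u^{2}}}{2} \, du = - \frac{\sqrt{\pi}}{2 \sqrt{a}}.$$

Differentiating under the integral sign brings down a factor of $(-u^2)$:
$$\frac{dJ}{da} = \int_{-\infty}^{\infty} \frac{u^{2} e^{- a u^{2}}}{2} \, du = \frac{\sqrt{\pi}}{4 a^{\frac{3}{2}}}.$$

Repeating twice in total — each differentiation brings down another $(-u^2)$ — gives
$$\frac{d^{2}J}{da^{2}} = \int_{-\infty}^{\infty} - \frac{u^{4} e^{- a u^{2}}}{2} \, du = - \frac{3 \sqrt{\pi}}{8 a^{\frac{5}{2}}},$$
and the integrand here is exactly the target integrand, so $I = - \frac{3 \sqrt{\pi}}{8 a^{\frac{5}{2}}}$.

Setting $a = 4$:
$$I = - \frac{3 \sqrt{\pi}}{256}.$$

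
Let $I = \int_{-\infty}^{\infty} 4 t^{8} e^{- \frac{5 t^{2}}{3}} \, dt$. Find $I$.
$\frac{1701 \sqrt{15} \sqrt{\pi}}{2500}$

Consider the simpler parametrised integral
$$J(a) = \int_{-\infty}^{\infty} 4 e^{- a t^{2}} \, dt = \frac{4 \sqrt{\pi}}{\sqrt{a}}.$$

Differentiating under the integral sign brings down a factor of $(-t^2)$:
$$\frac{dJ}{da} = \int_{-\infty}^{\infty} - 4 t^{2} e^{- a t^{2}} \, dt = - \frac{2 \sqrt{\pi}}{a^{\frac{3}{2}}}.$$

Repeating $4$ times in total — each differentiation brings down another $(-t^2)$ — gives
$$\frac{d^{4}J}{da^{4}} = \int_{-\infty}^{\infty} 4 t^{8} e^{- a t^{2}} \, dt = \frac{105 \sqrt{\pi}}{4 a^{\frac{9}{2}}},$$
and the integrand here is exactly the target integrand, so $I = \frac{105 \sqrt{\pi}}{4 a^{\frac{9}{2}}}$.

Setting $a = \frac{5}{3}$:
$$I = \frac{1701 \sqrt{15} \sqrt{\pi}}{2500}.$$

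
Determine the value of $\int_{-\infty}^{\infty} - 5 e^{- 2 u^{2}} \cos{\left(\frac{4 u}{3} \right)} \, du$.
$- \frac{5 \sqrt{2} \sqrt{\pi}}{2 e^{\frac{2}{9}}}$

Treat the cosine frequency as a parameter and define $I(b) = \int_{-\infty}^{\infty} - 5 e^{- 2 u^{2}} \cos{\left(b u \right)} \, du$.

Differentiating under the integral sign,
$$I'(b) = \int_{-\infty}^{\infty} 5 u e^{- 2 u^{2}} \sin{\left(b u \right)} \, du.$$

Integrate $\int_{-\infty}^{\infty} u \sin(b u)\, e^{- 2 u^{2}}\, du$ by parts with $w = \sin(b u)$ and $dv = u\, e^{- 2 u^{2}}\, du$, giving $v = - \frac{e^{- 2 u^{2}}}{4}$. The boundary term vanishes and
$$\int_{-\infty}^{\infty} u \sin(b u)\, e^{- 2 u^{2}}\, du = \frac{b}{4} \int_{-\infty}^{\infty} \cos(b u)\, e^{- 2 u^{2}}\, du,$$
so $I'(b) = - \frac{b}{4}\, I(b)$.

This is a separable first-order ODE; solving with the initial condition $I(0) = \int_{-\infty}^{\infty} - 5 e^{- 2 u^{2}}\,du = - \frac{5 \sqrt{2} \sqrt{\pi}}{2}$ gives
$$I(b) = - \frac{5 \sqrt{2} \sqrt{\pi} e^{- \frac{b^{2}}{8}}}{2}.$$

Setting $b = \frac{4}{3}$:
$$I = - \frac{5 \sqrt{2} \sqrt{\pi}}{2 e^{\frac{2}{9}}}.$$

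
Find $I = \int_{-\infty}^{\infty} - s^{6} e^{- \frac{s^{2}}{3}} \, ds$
$- \frac{405 \sqrt{3} \sqrt{\pi}}{8}$

Start from the elementary integral
$$J(a) = \int_{-\infty}^{\infty} - e^{- a s^{2}} \, ds = - \frac{\sqrt{\pi}}{\sqrt{a}}.$$

Differentiating under the integral sign brings down a factor of $(-s^2)$:
$$\frac{dJ}{da} = \int_{-\infty}^{\infty} s^{2} e^{- a s^{2}} \, ds = \frac{\sqrt{\pi}}{2 a^{\frac{3}{2}}}.$$

Repeating $3$ times in total — each differentiation brings down another $(-s^2)$ — gives
$$\frac{d^{3}J}{da^{3}} = \int_{-\infty}^{\infty} s^{6} e^{- a s^{2}} \, ds = \frac{15 \sqrt{\pi}}{8 a^{\frac{7}{2}}},$$
and the integrand here is $(-1)^{3}$ times the target integrand, so $I = (-1)^{3}\,\frac{d^{3}J}{da^{3}} = - \frac{15 \sqrt{\pi}}{8 a^{\frac{7}{2}}}$.

Setting $a = \frac{1}{3}$:
$$I = - \frac{405 \sqrt{3} \sqrt{\pi}}{8}.$$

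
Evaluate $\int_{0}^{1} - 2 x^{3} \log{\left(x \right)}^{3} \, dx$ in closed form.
$\frac{3}{64}$

Consider the simpler parametrised integral
$$J(a) = \int_{0}^{1} - 2 x^{a} \, dx = - \frac{2}{a + 1}.$$

Differentiating under the integral sign brings down a factor of $\ln x$:
$$\frac{dJ}{da} = \int_{0}^{1} - 2 x^{a} \log{\left(x \right)} \, dx = \frac{2}{\left(a + 1\right)^{2}}.$$

Repeating $3$ times in total — each differentiation brings down another $\ln x$ — gives
$$\frac{d^{3}J}{da^{3}} = \int_{0}^{1} - 2 x^{a} \log{\left(x \right)}^{3} \, dx = \frac{12}{\left(a + 1\right)^{4}},$$
and the integrand here is exactly the target integrand, so $I = \frac{12}{\left(a + 1\right)^{4}}$.

Setting $a = 3$:
$$I = \frac{3}{64}.$$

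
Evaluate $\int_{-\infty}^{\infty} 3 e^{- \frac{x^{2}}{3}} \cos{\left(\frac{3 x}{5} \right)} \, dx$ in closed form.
$\frac{3 \sqrt{3} \sqrt{\pi}}{e^{\frac{27}{100}}}$

Treat the cosine frequency as a parameter and define $I(b) = \int_{-\infty}^{\infty} 3 e^{- \frac{x^{2}}{3}} \cos{\left(b x \right)} \, dx$.

Differentiating under the integral sign,
$$I'(b) = \int_{-\infty}^{\infty} - 3 x e^{- \frac{x^{2}}{3}} \sin{\left(b x \right)} \, dx.$$

Integrate $\int_{-\infty}^{\infty} x \sin(b x)\, e^{- \frac{x^{2}}{3}}\, dx$ by parts with $u = \sin(b x)$ and $dv = x\, e^{- \frac{x^{2}}{3}}\, dx$, giving $v = - \frac{3 e^{- \frac{x^{2}}{3}}}{2}$. The boundary term vanishes and
$$\int_{-\infty}^{\infty} x \sin(b x)\, e^{- \frac{x^{2}}{3}}\, dx = \frac{3 b}{2} \int_{-\infty}^{\infty} \cos(b x)\, e^{- \frac{x^{2}}{3}}\, dx,$$
so $I'(b) = - \frac{3 b}{2}\, I(b)$.

This is a separable first-order ODE; solving with the initial condition $I(0) = \int_{-\infty}^{\infty} 3 e^{- \frac{x^{2}}{3}}\,dx = 3 \sqrt{3} \sqrt{\pi}$ gives
$$I(b) = 3 \sqrt{3} \sqrt{\pi} e^{- \frac{3 b^{2}}{4}}.$$

Setting $b = \frac{3}{5}$:
$$I = \frac{3 \sqrt{3} \sqrt{\pi}}{e^{\frac{27}{100}}}.$$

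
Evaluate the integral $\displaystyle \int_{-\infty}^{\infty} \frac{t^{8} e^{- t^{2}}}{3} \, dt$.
$\frac{35 \sqrt{\pi}}{16}$

Begin with the known integral
$$J(a) = \int_{-\infty}^{\infty} \frac{e^{- a t^{2}}}{3} \, dt = \frac{\sqrt{\pi}}{3 \sqrt{a}}.$$

Differentiating under the integral sign brings down a factor of $(-t^2)$:
$$\frac{dJ}{da} = \int_{-\infty}^{\infty} - \frac{t^{2} e^{- a t^{2}}}{3} \, dt = - \frac{\sqrt{\pi}}{6 a^{\frac{3}{2}}}.$$

Repeating $4$ times in total — each differentiation brings down another $(-t^2)$ — gives
$$\frac{d^{4}J}{da^{4}} = \int_{-\infty}^{\infty} \frac{t^{8} e^{- a t^{2}}}{3} \, dt = \frac{35 \sqrt{\pi}}{16 a^{\frac{9}{2}}},$$
and the integrand here is exactly the target integrand, so $I = \frac{35 \sqrt{\pi}}{16 a^{\frac{9}{2}}}$.

Setting $a = 1$:
$$I = \frac{35 \sqrt{\pi}}{16}.$$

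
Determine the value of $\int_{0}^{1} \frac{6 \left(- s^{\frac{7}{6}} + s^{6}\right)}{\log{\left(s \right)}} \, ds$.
$\log{\left(\frac{5489031744}{4826809} \right)}$

Introduce a parameter $a$ in the exponent: let $I(a) = \int_{0}^{1} \frac{6 \left(s^{6} - s^{a}\right)}{\log{\left(s \right)}} \, ds$.

Since $\dfrac{\partial}{\partial a}\,s^{a} = s^{a} \ln s$, the $\ln s$ in the denominator cancels and
$$\frac{dI}{da} = \int_{0}^{1} -6 s^{a} \, ds = -6 \left[\frac{s^{a+1}}{a+1}\right]_0^1 = - \frac{6}{a + 1}.$$

Integrating with respect to $a$ gives $I(a) = \log{\left(\frac{117649}{\left(a + 1\right)^{6}} \right)} + C$.

At $a = 6$ the integrand is identically $0$, so $I(6) = 0$. The closed form gives $0$, hence $C = 0$.

Setting $a = \frac{7}{6}$:
$$I = \log{\left(\frac{5489031744}{4826809} \right)}.$$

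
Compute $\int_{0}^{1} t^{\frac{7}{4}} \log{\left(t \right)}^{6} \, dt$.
$\frac{11796480}{19487171}$

Begin with the known integral
$$J(a) = \int_{0}^{1} t^{a} \, dt = \frac{1}{a + 1}.$$

Differentiating under the integral sign brings down a factor of $\ln t$:
$$\frac{dJ}{da} = \int_{0}^{1} t^{a} \log{\left(t \right)} \, dt = - \frac{1}{\left(a + 1\right)^{2}}.$$

Repeating $6$ times in total — each differentiation brings down another $\ln t$ — gives
$$\frac{d^{6}J}{da^{6}} = \int_{0}^{1} t^{a} \log{\left(t \right)}^{6} \, dt = \frac{720}{\left(a + 1\right)^{7}},$$
and the integrand here is exactly the target integrand, so $I = \frac{720}{\left(a + 1\right)^{7}}$.

Setting $a = \frac{7}{4}$:
$$I = \frac{11796480}{19487171}.$$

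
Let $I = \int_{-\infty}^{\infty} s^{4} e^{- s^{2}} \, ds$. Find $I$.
$\frac{3 \sqrt{\pi}}{4}$

Start from the elementary integral
$$J(a) = \int_{-\infty}^{\infty} e^{- a s^{2}} \, ds = \frac{\sqrt{\pi}}{\sqrt{a}}.$$

Differentiating under the integral sign brings down a factor of $(-s^2)$:
$$\frac{dJ}{da} = \int_{-\infty}^{\infty} - s^{2} e^{- a s^{2}} \, ds = - \frac{\sqrt{\pi}}{2 a^{\frac{3}{2}}}.$$

Repeating twice in total — each differentiation brings down another $(-s^2)$ — gives
$$\frac{d^{2}J}{da^{2}} = \int_{-\infty}^{\infty} s^{4} e^{- a s^{2}} \, ds = \frac{3 \sqrt{\pi}}{4 a^{\frac{5}{2}}},$$
and the integrand here is exactly the target integrand, so $I = \frac{3 \sqrt{\pi}}{4 a^{\frac{5}{2}}}$.

Setting $a = 1$:
$$I = \frac{3 \sqrt{\pi}}{4}.$$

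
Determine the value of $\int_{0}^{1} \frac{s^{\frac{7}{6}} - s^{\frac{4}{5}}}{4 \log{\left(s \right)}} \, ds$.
$\log{\left(\frac{\sqrt[4]{1560}}{6} \right)}$

Consider the one-parameter family: let $I(a) = \int_{0}^{1} \frac{- s^{\frac{4}{5}} + s^{a}}{4 \log{\left(s \right)}} \, ds$.

Since $\dfrac{\partial}{\partial a}\,s^{a} = s^{a} \ln s$, the $\ln s$ in the denominator cancels and
$$\frac{dI}{da} = \int_{0}^{1} \frac{1}{4} s^{a} \, ds = \frac{1}{4} \left[\frac{s^{a+1}}{a+1}\right]_0^1 = \frac{1}{4 \left(a + 1\right)}.$$

Integrating with respect to $a$ gives $I(a) = \frac{\log{\left(a + 1 \right)}}{4} - \frac{\log{\left(3 \right)}}{2} + \frac{\log{\left(5 \right)}}{4} + C$.

At $a = \frac{4}{5}$ the integrand is identically $0$, so $I(\frac{4}{5}) = 0$. The closed form gives $0$, hence $C = 0$.

Setting $a = \frac{7}{6}$:
$$I = \log{\left(\frac{\sqrt[4]{1560}}{6} \right)}.$$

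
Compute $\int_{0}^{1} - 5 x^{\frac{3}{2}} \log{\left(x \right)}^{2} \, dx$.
$- \frac{16}{25}$

Begin with the known integral
$$J(a) = \int_{0}^{1} - 5 x^{a} \, dx = - \frac{5}{a + 1}.$$

Differentiating under the integral sign brings down a factor of $\ln x$:
$$\frac{dJ}{da} = \int_{0}^{1} - 5 x^{a} \log{\left(x \right)} \, dx = \frac{5}{\left(a + 1\right)^{2}}.$$

Repeating twice in total — each differentiation brings down another $\ln x$ — gives
$$\frac{d^{2}J}{da^{2}} = \int_{0}^{1} - 5 x^{a} \log{\left(x \right)}^{2} \, dx = - \frac{10}{\left(a + 1\right)^{3}},$$
and the integrand here is exactly the target integrand, so $I = - \frac{10}{\left(a + 1\right)^{3}}$.

Setting $a = \frac{3}{2}$:
$$I = - \frac{16}{25}.$$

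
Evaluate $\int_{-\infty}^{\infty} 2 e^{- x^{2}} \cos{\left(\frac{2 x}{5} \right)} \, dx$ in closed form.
$\frac{2 \sqrt{\pi}}{e^{\frac{1}{25}}}$

Treat the cosine frequency as a parameter and define $I(b) = \int_{-\infty}^{\infty} 2 e^{- x^{2}} \cos{\left(b x \right)} \, dx$.

Differentiating under the integral sign,
$$I'(b) = \int_{-\infty}^{\infty} - 2 x e^{- x^{2}} \sin{\left(b x \right)} \, dx.$$

Integrate $\int_{-\infty}^{\infty} x \sin(b x)\, e^{- x^{2}}\, dx$ by parts with $u = \sin(b x)$ and $dv = x\, e^{- x^{2}}\, dx$, giving $v = - \frac{e^{- x^{2}}}{2}$. The boundary term vanishes and
$$\int_{-\infty}^{\infty} x \sin(b x)\, e^{- x^{2}}\, dx = \frac{b}{2} \int_{-\infty}^{\infty} \cos(b x)\, e^{- x^{2}}\, dx,$$
so $I'(b) = - \frac{b}{2}\, I(b)$.

This is a separable first-order ODE; solving with the initial condition $I(0) = \int_{-\infty}^{\infty} 2 e^{- x^{2}}\,dx = 2 \sqrt{\pi}$ gives
$$I(b) = 2 \sqrt{\pi} e^{- \frac{b^{2}}{4}}.$$

Setting $b = \frac{2}{5}$:
$$I = \frac{2 \sqrt{\pi}}{e^{\frac{1}{25}}}.$$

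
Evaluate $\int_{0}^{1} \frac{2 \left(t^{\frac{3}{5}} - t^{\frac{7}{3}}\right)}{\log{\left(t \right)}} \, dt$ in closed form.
$\log{\left(\frac{144}{625} \right)}$

Consider the one-parameter family: let $I(a) = \int_{0}^{1} \frac{2 \left(- t^{\frac{7}{3}} + t^{a}\right)}{\log{\left(t \right)}} \, dt$.

Since $\dfrac{\partial}{\partial a}\,t^{a} = t^{a} \ln t$, the $\ln t$ in the denominator cancels and
$$\frac{dI}{da} = \int_{0}^{1} 2 t^{a} \, dt = 2 \left[\frac{t^{a+1}}{a+1}\right]_0^1 = \frac{2}{a + 1}.$$

Integrating with respect to $a$ gives $I(a) = \log{\left(\frac{9 \left(a + 1\right)^{2}}{100} \right)} + C$.

At $a = \frac{7}{3}$ the integrand is identically $0$, so $I(\frac{7}{3}) = 0$. The closed form gives $0$, hence $C = 0$.

Setting $a = \frac{3}{5}$:
$$I = \log{\left(\frac{144}{625} \right)}.$$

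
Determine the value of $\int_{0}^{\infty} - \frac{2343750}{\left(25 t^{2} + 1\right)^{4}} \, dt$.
$- \frac{1171875 \pi}{16}$

Recall the elementary integral
$$J(a) = \int_{0}^{\infty} - \frac{6}{a^{2} + t^{2}} \, dt = - \frac{3 \pi}{a}.$$

Differentiating under the integral sign with respect to $a$,
$$\frac{dJ}{da} = \int_{0}^{\infty} \frac{12 a}{\left(a^{2} + t^{2}\right)^{2}} \, dt = \frac{3 \pi}{a^{2}},$$
so $\int_{0}^{\infty} - \frac{6}{\left(a^{2} + t^{2}\right)^{2}} \, dt = - \frac{3 \pi}{2 a^{3}}$.

Repeating — each differentiation of $1/(t^2+a^2)^j$ produces $-2ja/(t^2+a^2)^{j+1}$ — and dividing through by $-2ja$ at each step yields, after $3$ differentiations in total,
$$\int_{0}^{\infty} - \frac{6}{\left(a^{2} + t^{2}\right)^{4}} \, dt = - \frac{15 \pi}{16 a^{7}}.$$

Setting $a = \frac{1}{5}$:
$$I = - \frac{1171875 \pi}{16}.$$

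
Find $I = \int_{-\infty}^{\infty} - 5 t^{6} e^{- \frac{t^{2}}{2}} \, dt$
$- 75 \sqrt{2} \sqrt{\pi}$

Start from the elementary integral
$$J(a) = \int_{-\infty}^{\infty} - 5 e^{- a t^{2}} \, dt = - \frac{5 \sqrt{\pi}}{\sqrt{a}}.$$

Differentiating under the integral sign brings down a factor of $(-t^2)$:
$$\frac{dJ}{da} = \int_{-\infty}^{\infty} 5 t^{2} e^{- a t^{2}} \, dt = \frac{5 \sqrt{\pi}}{2 a^{\frac{3}{2}}}.$$

Repeating $3$ times in total — each differentiation brings down another $(-t^2)$ — gives
$$\frac{d^{3}J}{da^{3}} = \int_{-\infty}^{\infty} 5 t^{6} e^{- a t^{2}} \, dt = \frac{75 \sqrt{\pi}}{8 a^{\frac{7}{2}}},$$
and the integrand here is $(-1)^{3}$ times the target integrand, so $I = (-1)^{3}\,\frac{d^{3}J}{da^{3}} = - \frac{75 \sqrt{\pi}}{8 a^{\frac{7}{2}}}$.

Setting $a = \frac{1}{2}$:
$$I = - 75 \sqrt{2} \sqrt{\pi}.$$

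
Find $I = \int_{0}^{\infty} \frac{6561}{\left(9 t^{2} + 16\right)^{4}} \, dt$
$\frac{10935 \pi}{524288}$

Recall the elementary integral
$$J(a) = \int_{0}^{\infty} \frac{1}{a^{2} + t^{2}} \, dt = \frac{\pi}{2 a}.$$

Differentiating under the integral sign with respect to $a$,
$$\frac{dJ}{da} = \int_{0}^{\infty} - \frac{2 a}{\left(a^{2} + t^{2}\right)^{2}} \, dt = - \frac{\pi}{2 a^{2}},$$
so $\int_{0}^{\infty} \frac{1}{\left(a^{2} + t^{2}\right)^{2}} \, dt = \frac{\pi}{4 a^{3}}$.

Repeating — each differentiation of $1/(t^2+a^2)^j$ produces $-2ja/(t^2+a^2)^{j+1}$ — and dividing through by $-2ja$ at each step yields, after $3$ differentiations in total,
$$\int_{0}^{\infty} \frac{1}{\left(a^{2} + t^{2}\right)^{4}} \, dt = \frac{5 \pi}{32 a^{7}}.$$

Setting $a = \frac{4}{3}$:
$$I = \frac{10935 \pi}{524288}.$$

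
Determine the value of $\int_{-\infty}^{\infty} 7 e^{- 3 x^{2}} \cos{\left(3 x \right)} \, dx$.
$\frac{7 \sqrt{3} \sqrt{\pi}}{3 e^{\frac{3}{4}}}$

Let $b$ denote the cosine frequency and define $I(b) = \int_{-\infty}^{\infty} 7 e^{- 3 x^{2}} \cos{\left(b x \right)} \, dx$.

Differentiating under the integral sign,
$$I'(b) = \int_{-\infty}^{\infty} - 7 x e^{- 3 x^{2}} \sin{\left(b x \right)} \, dx.$$

Integrate $\int_{-\infty}^{\infty} x \sin(b x)\, e^{- 3 x^{2}}\, dx$ by parts with $u = \sin(b x)$ and $dv = x\, e^{- 3 x^{2}}\, dx$, giving $v = - \frac{e^{- 3 x^{2}}}{6}$. The boundary term vanishes and
$$\int_{-\infty}^{\infty} x \sin(b x)\, e^{- 3 x^{2}}\, dx = \frac{b}{6} \int_{-\infty}^{\infty} \cos(b x)\, e^{- 3 x^{2}}\, dx,$$
so $I'(b) = - \frac{b}{6}\, I(b)$.

This is a separable first-order ODE; solving with the initial condition $I(0) = \int_{-\infty}^{\infty} 7 e^{- 3 x^{2}}\,dx = \frac{7 \sqrt{3} \sqrt{\pi}}{3}$ gives
$$I(b) = \frac{7 \sqrt{3} \sqrt{\pi} e^{- \frac{b^{2}}{12}}}{3}.$$

Setting $b = 3$:
$$I = \frac{7 \sqrt{3} \sqrt{\pi}}{3 e^{\frac{3}{4}}}.$$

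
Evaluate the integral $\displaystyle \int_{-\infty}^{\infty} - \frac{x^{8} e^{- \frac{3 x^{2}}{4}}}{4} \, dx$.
$- \frac{280 \sqrt{3} \sqrt{\pi}}{81}$

Begin with the known integral
$$J(a) = \int_{-\infty}^{\infty} - \frac{e^{- a x^{2}}}{4} \, dx = - \frac{\sqrt{\pi}}{4 \sqrt{a}}.$$

Differentiating under the integral sign brings down a factor of $(-x^2)$:
$$\frac{dJ}{da} = \int_{-\infty}^{\infty} \frac{x^{2} e^{- a x^{2}}}{4} \, dx = \frac{\sqrt{\pi}}{8 a^{\frac{3}{2}}}.$$

Repeating $4$ times in total — each differentiation brings down another $(-x^2)$ — gives
$$\frac{d^{4}J}{da^{4}} = \int_{-\infty}^{\infty} - \frac{x^{8} e^{- a x^{2}}}{4} \, dx = - \frac{105 \sqrt{\pi}}{64 a^{\frac{9}{2}}},$$
and the integrand here is exactly the target integrand, so $I = - \frac{105 \sqrt{\pi}}{64 a^{\frac{9}{2}}}$.

Setting $a = \frac{3}{4}$:
$$I = - \frac{280 \sqrt{3} \sqrt{\pi}}{81}.$$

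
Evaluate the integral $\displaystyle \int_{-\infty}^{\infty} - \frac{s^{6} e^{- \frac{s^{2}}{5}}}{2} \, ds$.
$- \frac{1875 \sqrt{5} \sqrt{\pi}}{16}$

Consider the simpler parametrised integral
$$J(a) = \int_{-\infty}^{\infty} - \frac{e^{- a s^{2}}}{2} \, ds = - \frac{\sqrt{\pi}}{2 \sqrt{a}}.$$

Differentiating under the integral sign brings down a factor of $(-s^2)$:
$$\frac{dJ}{da} = \int_{-\infty}^{\infty} \frac{s^{2} e^{- a s^{2}}}{2} \, ds = \frac{\sqrt{\pi}}{4 a^{\frac{3}{2}}}.$$

Repeating $3$ times in total — each differentiation brings down another $(-s^2)$ — gives
$$\frac{d^{3}J}{da^{3}} = \int_{-\infty}^{\infty} \frac{s^{6} e^{- a s^{2}}}{2} \, ds = \frac{15 \sqrt{\pi}}{16 a^{\frac{7}{2}}},$$
and the integrand here is $(-1)^{3}$ times the target integrand, so $I = (-1)^{3}\,\frac{d^{3}J}{da^{3}} = - \frac{15 \sqrt{\pi}}{16 a^{\frac{7}{2}}}$.

Setting $a = \frac{1}{5}$:
$$I = - \frac{1875 \sqrt{5} \sqrt{\pi}}{16}.$$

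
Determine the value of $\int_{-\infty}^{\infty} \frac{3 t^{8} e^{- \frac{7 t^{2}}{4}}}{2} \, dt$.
$\frac{720 \sqrt{7} \sqrt{\pi}}{2401}$

Start from the elementary integral
$$J(a) = \int_{-\infty}^{\infty} \frac{3 e^{- a t^{2}}}{2} \, dt = \frac{3 \sqrt{\pi}}{2 \sqrt{a}}.$$

Differentiating under the integral sign brings down a factor of $(-t^2)$:
$$\frac{dJ}{da} = \int_{-\infty}^{\infty} - \frac{3 t^{2} e^{- a t^{2}}}{2} \, dt = - \frac{3 \sqrt{\pi}}{4 a^{\frac{3}{2}}}.$$

Repeating $4$ times in total — each differentiation brings down another $(-t^2)$ — gives
$$\frac{d^{4}J}{da^{4}} = \int_{-\infty}^{\infty} \frac{3 t^{8} e^{- a t^{2}}}{2} \, dt = \frac{315 \sqrt{\pi}}{32 a^{\frac{9}{2}}},$$
and the integrand here is exactly the target integrand, so $I = \frac{315 \sqrt{\pi}}{32 a^{\frac{9}{2}}}$.

Setting $a = \frac{7}{4}$:
$$I = \frac{720 \sqrt{7} \sqrt{\pi}}{2401}.$$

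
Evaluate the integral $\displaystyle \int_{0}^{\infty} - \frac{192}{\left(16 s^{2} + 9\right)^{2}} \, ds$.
$- \frac{4 \pi}{9}$

Start from the standard arctangent integral
$$J(a) = \int_{0}^{\infty} - \frac{3}{4 \left(a^{2} + s^{2}\right)} \, ds = - \frac{3 \pi}{8 a}.$$

Differentiating under the integral sign with respect to $a$,
$$\frac{dJ}{da} = \int_{0}^{\infty} \frac{3 a}{2 \left(a^{2} + s^{2}\right)^{2}} \, ds = \frac{3 \pi}{8 a^{2}},$$
so $\int_{0}^{\infty} - \frac{3}{4 \left(a^{2} + s^{2}\right)^{2}} \, ds = - \frac{3 \pi}{16 a^{3}}$.

Setting $a = \frac{3}{4}$:
$$I = - \frac{4 \pi}{9}.$$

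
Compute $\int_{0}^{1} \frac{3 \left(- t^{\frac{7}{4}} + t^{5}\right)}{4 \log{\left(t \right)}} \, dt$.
$\log{\left(\frac{4 \sqrt[4]{594}}{11} \right)}$

Replace the exponent $5$ by a parameter $a$: let $I(a) = \int_{0}^{1} \frac{3 \left(- t^{\frac{7}{4}} + t^{a}\right)}{4 \log{\left(t \right)}} \, dt$.

Since $\dfrac{\partial}{\partial a}\,t^{a} = t^{a} \ln t$, the $\ln t$ in the denominator cancels and
$$\frac{dI}{da} = \int_{0}^{1} \frac{3}{4} t^{a} \, dt = \frac{3}{4} \left[\frac{t^{a+1}}{a+1}\right]_0^1 = \frac{3}{4 \left(a + 1\right)}.$$

Integrating with respect to $a$ gives $I(a) = \frac{3 \log{\left(\frac{4 a}{11} + \frac{4}{11} \right)}}{4} + C$.

At $a = \frac{7}{4}$ the integrand is identically $0$, so $I(\frac{7}{4}) = 0$. The closed form gives $0$, hence $C = 0$.

Setting $a = 5$:
$$I = \log{\left(\frac{4 \sqrt[4]{594}}{11} \right)}.$$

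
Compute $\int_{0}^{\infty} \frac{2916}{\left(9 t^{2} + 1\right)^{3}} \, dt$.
$\frac{729 \pi}{4}$

Begin with the known result
$$J(a) = \int_{0}^{\infty} \frac{4}{a^{2} + t^{2}} \, dt = \frac{2 \pi}{a}.$$

Differentiating under the integral sign with respect to $a$,
$$\frac{dJ}{da} = \int_{0}^{\infty} - \frac{8 a}{\left(a^{2} + t^{2}\right)^{2}} \, dt = - \frac{2 \pi}{a^{2}},$$
so $\int_{0}^{\infty} \frac{4}{\left(a^{2} + t^{2}\right)^{2}} \, dt = \frac{\pi}{a^{3}}$.

Repeating — each differentiation of $1/(t^2+a^2)^j$ produces $-2ja/(t^2+a^2)^{j+1}$ — and dividing through by $-2ja$ at each step yields, after $2$ differentiations in total,
$$\int_{0}^{\infty} \frac{4}{\left(a^{2} + t^{2}\right)^{3}} \, dt = \frac{3 \pi}{4 a^{5}}.$$

Setting $a = \frac{1}{3}$:
$$I = \frac{729 \pi}{4}.$$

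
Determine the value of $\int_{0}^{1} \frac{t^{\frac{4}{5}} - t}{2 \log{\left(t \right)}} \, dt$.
$- \frac{\log{\left(10 \right)}}{2} + \log{\left(3 \right)}$

Replace the exponent $\frac{4}{5}$ by a parameter $a$: let $I(a) = \int_{0}^{1} \frac{- t + t^{a}}{2 \log{\left(t \right)}} \, dt$.

Since $\dfrac{\partial}{\partial a}\,t^{a} = t^{a} \ln t$, the $\ln t$ in the denominator cancels and
$$\frac{dI}{da} = \int_{0}^{1} \frac{1}{2} t^{a} \, dt = \frac{1}{2} \left[\frac{t^{a+1}}{a+1}\right]_0^1 = \frac{1}{2 \left(a + 1\right)}.$$

Integrating with respect to $a$ gives $I(a) = \frac{\log{\left(a + 1 \right)}}{2} - \frac{\log{\left(2 \right)}}{2} + C$.

At $a = 1$ the integrand is identically $0$, so $I(1) = 0$. The closed form gives $0$, hence $C = 0$.

Setting $a = \frac{4}{5}$:
$$I = - \frac{\log{\left(10 \right)}}{2} + \log{\left(3 \right)}.$$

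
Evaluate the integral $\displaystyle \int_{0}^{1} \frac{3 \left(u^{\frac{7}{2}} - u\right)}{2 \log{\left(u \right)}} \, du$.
$- \log{\left(\frac{8}{27} \right)}$

Introduce a parameter $a$ in the exponent: let $I(a) = \int_{0}^{1} \frac{3 \left(u^{\frac{7}{2}} - u^{a}\right)}{2 \log{\left(u \right)}} \, du$.

Since $\dfrac{\partial}{\partial a}\,u^{a} = u^{a} \ln u$, the $\ln u$ in the denominator cancels and
$$\frac{dI}{da} = \int_{0}^{1} - \frac{3}{2} u^{a} \, du = - \frac{3}{2} \left[\frac{u^{a+1}}{a+1}\right]_0^1 = - \frac{3}{2 a + 2}.$$

Integrating with respect to $a$ gives $I(a) = - \log{\left(\frac{2 \sqrt{2} \left(a + 1\right)^{\frac{3}{2}}}{27} \right)} + C$.

At $a = \frac{7}{2}$ the integrand is identically $0$, so $I(\frac{7}{2}) = 0$. The closed form gives $0$, hence $C = 0$.

Setting $a = 1$:
$$I = - \log{\left(\frac{8}{27} \right)}.$$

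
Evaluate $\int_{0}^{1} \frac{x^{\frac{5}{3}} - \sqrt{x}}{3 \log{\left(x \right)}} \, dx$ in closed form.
$\log{\left(\frac{2 \sqrt[3]{6}}{3} \right)}$

Introduce a parameter $a$ in the exponent: let $I(a) = \int_{0}^{1} \frac{- \sqrt{x} + x^{a}}{3 \log{\left(x \right)}} \, dx$.

Since $\dfrac{\partial}{\partial a}\,x^{a} = x^{a} \ln x$, the $\ln x$ in the denominator cancels and
$$\frac{dI}{da} = \int_{0}^{1} \frac{1}{3} x^{a} \, dx = \frac{1}{3} \left[\frac{x^{a+1}}{a+1}\right]_0^1 = \frac{1}{3 \left(a + 1\right)}.$$

Integrating with respect to $a$ gives $I(a) = \frac{\log{\left(a + 1 \right)}}{3} - \frac{\log{\left(3 \right)}}{3} + \frac{\log{\left(2 \right)}}{3} + C$.

At $a = \frac{1}{2}$ the integrand is identically $0$, so $I(\frac{1}{2}) = 0$. The closed form gives $0$, hence $C = 0$.

Setting $a = \frac{5}{3}$:
$$I = \log{\left(\frac{2 \sqrt[3]{6}}{3} \right)}.$$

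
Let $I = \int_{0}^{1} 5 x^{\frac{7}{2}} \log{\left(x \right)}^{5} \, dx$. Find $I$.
$- \frac{12800}{177147}$

Consider the simpler parametrised integral
$$J(a) = \int_{0}^{1} 5 x^{a} \, dx = \frac{5}{a + 1}.$$

Differentiating under the integral sign brings down a factor of $\ln x$:
$$\frac{dJ}{da} = \int_{0}^{1} 5 x^{a} \log{\left(x \right)} \, dx = - \frac{5}{\left(a + 1\right)^{2}}.$$

Repeating $5$ times in total — each differentiation brings down another $\ln x$ — gives
$$\frac{d^{5}J}{da^{5}} = \int_{0}^{1} 5 x^{a} \log{\left(x \right)}^{5} \, dx = - \frac{600}{\left(a + 1\right)^{6}},$$
and the integrand here is exactly the target integrand, so $I = - \frac{600}{\left(a + 1\right)^{6}}$.

Setting $a = \frac{7}{2}$:
$$I = - \frac{12800}{177147}.$$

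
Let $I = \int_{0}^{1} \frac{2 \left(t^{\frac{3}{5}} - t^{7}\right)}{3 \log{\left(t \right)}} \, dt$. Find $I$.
$- \frac{2 \log{\left(5 \right)}}{3}$

Replace the exponent $\frac{3}{5}$ by a parameter $a$: let $I(a) = \int_{0}^{1} \frac{2 \left(- t^{7} + t^{a}\right)}{3 \log{\left(t \right)}} \, dt$.

Since $\dfrac{\partial}{\partial a}\,t^{a} = t^{a} \ln t$, the $\ln t$ in the denominator cancels and
$$\frac{dI}{da} = \int_{0}^{1} \frac{2}{3} t^{a} \, dt = \frac{2}{3} \left[\frac{t^{a+1}}{a+1}\right]_0^1 = \frac{2}{3 \left(a + 1\right)}.$$

Integrating with respect to $a$ gives $I(a) = \log{\left(\frac{\left(a + 1\right)^{\frac{2}{3}}}{4} \right)} + C$.

At $a = 7$ the integrand is identically $0$, so $I(7) = 0$. The closed form gives $0$, hence $C = 0$.

Setting $a = \frac{3}{5}$:
$$I = - \frac{2 \log{\left(5 \right)}}{3}.$$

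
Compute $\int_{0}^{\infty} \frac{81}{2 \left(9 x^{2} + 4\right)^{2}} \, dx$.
$\frac{27 \pi}{64}$

Start from the standard arctangent integral
$$J(a) = \int_{0}^{\infty} \frac{1}{2 \left(a^{2} + x^{2}\right)} \, dx = \frac{\pi}{4 a}.$$

Differentiating under the integral sign with respect to $a$,
$$\frac{dJ}{da} = \int_{0}^{\infty} - \frac{a}{\left(a^{2} + x^{2}\right)^{2}} \, dx = - \frac{\pi}{4 a^{2}},$$
so $\int_{0}^{\infty} \frac{1}{2 \left(a^{2} + x^{2}\right)^{2}} \, dx = \frac{\pi}{8 a^{3}}$.

Setting $a = \frac{2}{3}$:
$$I = \frac{27 \pi}{64}.$$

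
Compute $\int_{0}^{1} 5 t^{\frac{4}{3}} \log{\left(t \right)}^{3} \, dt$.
$- \frac{2430}{2401}$

Consider the simpler parametrised integral
$$J(a) = \int_{0}^{1} 5 t^{a} \, dt = \frac{5}{a + 1}.$$

Differentiating under the integral sign brings down a factor of $\ln t$:
$$\frac{dJ}{da} = \int_{0}^{1} 5 t^{a} \log{\left(t \right)} \, dt = - \frac{5}{\left(a + 1\right)^{2}}.$$

Repeating $3$ times in total — each differentiation brings down another $\ln t$ — gives
$$\frac{d^{3}J}{da^{3}} = \int_{0}^{1} 5 t^{a} \log{\left(t \right)}^{3} \, dt = - \frac{30}{\left(a + 1\right)^{4}},$$
and the integrand here is exactly the target integrand, so $I = - \frac{30}{\left(a + 1\right)^{4}}$.

Setting $a = \frac{4}{3}$:
$$I = - \frac{2430}{2401}.$$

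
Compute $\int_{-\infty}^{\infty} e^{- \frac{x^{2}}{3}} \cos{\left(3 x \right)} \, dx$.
$\frac{\sqrt{3} \sqrt{\pi}}{e^{\frac{27}{4}}}$

Let $b$ denote the cosine frequency and define $I(b) = \int_{-\infty}^{\infty} e^{- \frac{x^{2}}{3}} \cos{\left(b x \right)} \, dx$.

Differentiating under the integral sign,
$$I'(b) = \int_{-\infty}^{\infty} - x e^{- \frac{x^{2}}{3}} \sin{\left(b x \right)} \, dx.$$

Integrate $\int_{-\infty}^{\infty} x \sin(b x)\, e^{- \frac{x^{2}}{3}}\, dx$ by parts with $u = \sin(b x)$ and $dv = x\, e^{- \frac{x^{2}}{3}}\, dx$, giving $v = - \frac{3 e^{- \frac{x^{2}}{3}}}{2}$. The boundary term vanishes and
$$\int_{-\infty}^{\infty} x \sin(b x)\, e^{- \frac{x^{2}}{3}}\, dx = \frac{3 b}{2} \int_{-\infty}^{\infty} \cos(b x)\, e^{- \frac{x^{2}}{3}}\, dx,$$
so $I'(b) = - \frac{3 b}{2}\, I(b)$.

This is a separable first-order ODE; solving with the initial condition $I(0) = \int_{-\infty}^{\infty} e^{- \frac{x^{2}}{3}}\,dx = \sqrt{3} \sqrt{\pi}$ gives
$$I(b) = \sqrt{3} \sqrt{\pi} e^{- \frac{3 b^{2}}{4}}.$$

Setting $b = 3$:
$$I = \frac{\sqrt{3} \sqrt{\pi}}{e^{\frac{27}{4}}}.$$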